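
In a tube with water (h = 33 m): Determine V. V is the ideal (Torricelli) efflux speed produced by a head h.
Formula: V = \sqrt{2 g h}
V = √(2·9.81·33) = 25.45 m/s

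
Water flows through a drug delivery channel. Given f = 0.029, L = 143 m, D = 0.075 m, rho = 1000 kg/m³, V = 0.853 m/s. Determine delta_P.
Formula: \Delta P = f \frac{L}{D} \frac{\rho V^2}{2}
delta_P = 0.029·(143/0.075)·0.5·1000·0.853²/1000 = 20.12 kPa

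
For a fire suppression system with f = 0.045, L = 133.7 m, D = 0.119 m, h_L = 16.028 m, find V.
Formula: h_L = f \frac{L}{D} \frac{V^2}{2g}
Substituting knowns: 16.028 = 0.045·(133.7/0.119)·V²/(2·9.81)
Solving for V: V = √(16.028·2·9.81/(0.045·(133.7/0.119))) = 2.494 m/s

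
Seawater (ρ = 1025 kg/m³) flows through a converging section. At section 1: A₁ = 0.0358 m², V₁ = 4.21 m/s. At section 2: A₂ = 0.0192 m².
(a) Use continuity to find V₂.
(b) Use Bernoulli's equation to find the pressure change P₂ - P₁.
(a) Continuity: A₁V₁=A₂V₂ -> V₂=A₁V₁/A₂=0.0358*4.21/0.0192=7.85 m/s
(b) Bernoulli: P₂-P₁=0.5*rho*(V₁^2-V₂^2)/1000=0.5*1025*(4.21^2-7.85^2)/1000=-22.5 kPa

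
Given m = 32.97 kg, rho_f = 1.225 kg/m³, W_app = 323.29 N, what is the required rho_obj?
Formula: W_{app} = mg\left(1 - \frac{\rho_f}{\rho_{obj}}\right)
Substituting knowns: 323.29 = 32.97·9.81·(1 − 1.225/rho_obj)
Solving for rho_obj: rho_obj = 1.225/(1 − 323.29/(32.97·9.81)) = 2719 kg/m³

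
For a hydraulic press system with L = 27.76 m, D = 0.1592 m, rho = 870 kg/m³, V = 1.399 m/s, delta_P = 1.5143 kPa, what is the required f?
Formula: \Delta P = f \frac{L}{D} \frac{\rho V^2}{2}
Substituting knowns: 1.5143 = f·(27.76/0.1592)·0.5·870·1.399²/1000
Solving for f: f = (1.5143·1000)/((27.76/0.1592)·0.5·870·1.399²) = 0.0102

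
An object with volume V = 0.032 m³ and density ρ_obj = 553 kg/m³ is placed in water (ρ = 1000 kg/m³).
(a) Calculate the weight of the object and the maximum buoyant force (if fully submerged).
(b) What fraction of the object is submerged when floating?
(a) W=rho_obj*g*V=553*9.81*0.032=173.6 N; F_B(max)=rho*g*V=1000*9.81*0.032=313.9 N
(b) Floating fraction=rho_obj/rho=553/1000=0.553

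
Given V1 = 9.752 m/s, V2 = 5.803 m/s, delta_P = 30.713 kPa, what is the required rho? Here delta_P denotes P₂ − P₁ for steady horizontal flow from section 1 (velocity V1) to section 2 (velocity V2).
Formula: \Delta P = \frac{1}{2} \rho (V_1^2 - V_2^2)
Substituting knowns: 30.713 = 0.5·rho·(9.752² − 5.803²)/1000
Solving for rho: rho = 2·(30.713·1000)/(9.752² − 5.803²) = 1000 kg/m³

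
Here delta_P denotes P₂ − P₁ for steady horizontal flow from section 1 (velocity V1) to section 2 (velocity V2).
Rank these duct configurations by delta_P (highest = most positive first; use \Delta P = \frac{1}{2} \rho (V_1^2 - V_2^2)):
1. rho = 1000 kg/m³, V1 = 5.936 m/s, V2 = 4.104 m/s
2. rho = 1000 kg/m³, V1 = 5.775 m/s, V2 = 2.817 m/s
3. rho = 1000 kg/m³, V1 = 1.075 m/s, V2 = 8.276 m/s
Case 1: delta_P = 9.197 kPa
Case 2: delta_P = 12.71 kPa
Case 3: delta_P = -33.67 kPa
Ranking (highest first): 2, 1, 3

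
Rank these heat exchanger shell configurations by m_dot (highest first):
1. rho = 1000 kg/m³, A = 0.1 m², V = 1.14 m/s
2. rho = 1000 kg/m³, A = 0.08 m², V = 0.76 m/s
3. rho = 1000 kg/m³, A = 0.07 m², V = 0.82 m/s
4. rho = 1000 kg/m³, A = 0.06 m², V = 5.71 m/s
Case 1: m_dot = 114 kg/s
Case 2: m_dot = 60.8 kg/s
Case 3: m_dot = 57.4 kg/s
Case 4: m_dot = 342.6 kg/s
Ranking (highest first): 4, 1, 2, 3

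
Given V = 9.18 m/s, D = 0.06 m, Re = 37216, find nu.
Formula: Re = \frac{V D}{\nu}
Substituting knowns: 37216 = 9.18·0.06/nu
Solving for nu: nu = 9.18·0.06/37216 = 1.480e-05 m²/s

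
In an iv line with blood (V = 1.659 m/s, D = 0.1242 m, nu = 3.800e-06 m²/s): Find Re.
Formula: Re = \frac{V D}{\nu}
Re = 1.659·0.1242/3.800e-06 = 54223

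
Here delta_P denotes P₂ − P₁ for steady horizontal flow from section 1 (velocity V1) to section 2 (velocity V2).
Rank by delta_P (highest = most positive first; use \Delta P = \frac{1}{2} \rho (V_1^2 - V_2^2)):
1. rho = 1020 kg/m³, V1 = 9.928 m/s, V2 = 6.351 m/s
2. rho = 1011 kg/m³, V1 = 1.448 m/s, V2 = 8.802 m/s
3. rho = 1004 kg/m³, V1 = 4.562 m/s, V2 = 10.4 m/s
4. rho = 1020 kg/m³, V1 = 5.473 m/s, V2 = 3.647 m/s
Case 1: delta_P = 29.7 kPa
Case 2: delta_P = -38.1 kPa
Case 3: delta_P = -43.85 kPa
Case 4: delta_P = 8.493 kPa
Ranking (highest first): 1, 4, 2, 3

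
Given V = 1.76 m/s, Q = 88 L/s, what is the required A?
Formula: Q = A V
Substituting knowns: 88 = A·1.76·1000
Solving for A: A = (88/1000)/1.76 = 0.05 m²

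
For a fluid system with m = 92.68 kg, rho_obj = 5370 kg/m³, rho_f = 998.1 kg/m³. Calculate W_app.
Formula: W_{app} = mg\left(1 - \frac{\rho_f}{\rho_{obj}}\right)
W_app = 92.68·9.81·(1 − 998.1/5370) = 740.2 N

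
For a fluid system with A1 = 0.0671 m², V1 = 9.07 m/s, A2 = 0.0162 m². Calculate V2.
Formula: V_2 = \frac{A_1 V_1}{A_2}
V2 = 0.0671·9.07/0.0162 = 37.57 m/s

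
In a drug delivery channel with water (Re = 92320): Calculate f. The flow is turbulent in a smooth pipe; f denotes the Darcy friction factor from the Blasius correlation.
Formula: f = \frac{0.316}{Re^{0.25}}
f = 0.316/92320^0.25 = 0.01813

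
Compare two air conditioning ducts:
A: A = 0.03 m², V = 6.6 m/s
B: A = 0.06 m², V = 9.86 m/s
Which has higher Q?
Q(A) = 198 L/s, Q(B) = 591.6 L/s. Answer: B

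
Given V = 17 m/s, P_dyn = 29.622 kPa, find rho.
Formula: P_{dyn} = \frac{1}{2} \rho V^2
Substituting knowns: 29.622 = 0.5·rho·17²/1000
Solving for rho: rho = 2·(29.622·1000)/17² = 205 kg/m³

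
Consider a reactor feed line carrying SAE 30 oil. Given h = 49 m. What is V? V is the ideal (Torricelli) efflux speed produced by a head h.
Formula: V = \sqrt{2 g h}
V = √(2·9.81·49) = 31.01 m/s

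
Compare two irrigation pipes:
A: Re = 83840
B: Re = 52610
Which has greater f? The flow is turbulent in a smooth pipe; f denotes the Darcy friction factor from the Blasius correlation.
f(A) = 0.01857, f(B) = 0.02087. Answer: B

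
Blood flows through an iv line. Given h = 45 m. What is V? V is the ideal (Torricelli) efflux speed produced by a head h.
Formula: V = \sqrt{2 g h}
V = √(2·9.81·45) = 29.71 m/s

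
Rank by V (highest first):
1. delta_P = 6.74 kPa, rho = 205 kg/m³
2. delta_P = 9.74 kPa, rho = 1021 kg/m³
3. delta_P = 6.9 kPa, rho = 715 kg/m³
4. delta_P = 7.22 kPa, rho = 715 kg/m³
Case 1: V = 8.109 m/s
Case 2: V = 4.368 m/s
Case 3: V = 4.393 m/s
Case 4: V = 4.494 m/s
Ranking (highest first): 1, 4, 3, 2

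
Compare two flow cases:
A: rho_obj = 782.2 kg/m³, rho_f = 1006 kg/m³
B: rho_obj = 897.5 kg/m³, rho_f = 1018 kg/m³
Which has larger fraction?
fraction(A) = 0.7775, fraction(B) = 0.8816. Answer: B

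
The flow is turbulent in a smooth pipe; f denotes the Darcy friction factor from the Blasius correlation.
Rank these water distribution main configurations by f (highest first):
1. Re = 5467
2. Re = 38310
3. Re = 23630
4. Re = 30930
Case 1: f = 0.03675
Case 2: f = 0.02259
Case 3: f = 0.02549
Case 4: f = 0.02383
Ranking (highest first): 1, 3, 4, 2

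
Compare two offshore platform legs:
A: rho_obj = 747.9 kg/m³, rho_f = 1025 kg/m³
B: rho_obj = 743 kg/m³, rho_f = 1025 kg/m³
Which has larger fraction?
fraction(A) = 0.7297, fraction(B) = 0.7249. Answer: A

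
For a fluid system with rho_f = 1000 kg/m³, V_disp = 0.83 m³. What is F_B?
Formula: F_B = \rho_f g V_{disp}
F_B = 1000·9.81·0.83 = 8142 N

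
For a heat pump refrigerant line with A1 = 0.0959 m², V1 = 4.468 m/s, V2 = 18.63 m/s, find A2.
Formula: V_2 = \frac{A_1 V_1}{A_2}
Substituting knowns: 18.63 = 0.0959·4.468/A2
Solving for A2: A2 = 0.0959·4.468/18.63 = 0.023 m²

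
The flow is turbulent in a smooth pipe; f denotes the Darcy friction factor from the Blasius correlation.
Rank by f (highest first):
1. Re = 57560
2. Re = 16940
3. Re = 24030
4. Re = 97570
Case 1: f = 0.0204
Case 2: f = 0.0277
Case 3: f = 0.02538
Case 4: f = 0.01788
Ranking (highest first): 2, 3, 1, 4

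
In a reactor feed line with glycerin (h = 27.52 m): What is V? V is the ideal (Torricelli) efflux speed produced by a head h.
Formula: V = \sqrt{2 g h}
V = √(2·9.81·27.52) = 23.24 m/s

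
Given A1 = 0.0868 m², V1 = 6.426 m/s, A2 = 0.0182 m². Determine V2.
Formula: V_2 = \frac{A_1 V_1}{A_2}
V2 = 0.0868·6.426/0.0182 = 30.65 m/s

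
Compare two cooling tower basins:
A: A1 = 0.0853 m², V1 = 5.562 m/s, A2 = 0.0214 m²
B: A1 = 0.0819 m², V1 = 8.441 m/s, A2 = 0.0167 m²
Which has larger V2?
V2(A) = 22.17 m/s, V2(B) = 41.4 m/s. Answer: B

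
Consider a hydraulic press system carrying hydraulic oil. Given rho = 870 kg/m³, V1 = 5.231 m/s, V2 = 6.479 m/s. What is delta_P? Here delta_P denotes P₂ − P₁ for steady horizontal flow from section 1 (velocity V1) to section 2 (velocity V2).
Formula: \Delta P = \frac{1}{2} \rho (V_1^2 - V_2^2)
delta_P = 0.5·870·(5.231² − 6.479²)/1000 = -6.357 kPa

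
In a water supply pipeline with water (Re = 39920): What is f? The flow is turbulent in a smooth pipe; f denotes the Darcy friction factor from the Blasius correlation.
Formula: f = \frac{0.316}{Re^{0.25}}
f = 0.316/39920^0.25 = 0.02236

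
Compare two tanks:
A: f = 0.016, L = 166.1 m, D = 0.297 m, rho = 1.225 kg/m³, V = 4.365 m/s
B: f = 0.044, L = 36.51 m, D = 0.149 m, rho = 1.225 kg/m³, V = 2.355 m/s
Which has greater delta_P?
delta_P(A) = 0.1044 kPa, delta_P(B) = 0.03662 kPa. Answer: A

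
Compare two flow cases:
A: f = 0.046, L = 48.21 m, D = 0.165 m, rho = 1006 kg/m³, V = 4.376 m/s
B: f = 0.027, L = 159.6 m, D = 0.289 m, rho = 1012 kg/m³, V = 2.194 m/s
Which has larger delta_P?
delta_P(A) = 129.5 kPa, delta_P(B) = 36.32 kPa. Answer: A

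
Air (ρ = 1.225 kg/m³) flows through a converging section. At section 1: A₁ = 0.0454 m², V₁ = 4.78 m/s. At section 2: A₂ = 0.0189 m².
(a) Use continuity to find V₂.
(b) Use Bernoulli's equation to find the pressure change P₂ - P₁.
(a) Continuity: A₁V₁=A₂V₂ -> V₂=A₁V₁/A₂=0.0454*4.78/0.0189=11.48 m/s
(b) Bernoulli: P₂-P₁=0.5*rho*(V₁^2-V₂^2)/1000=0.5*1.225*(4.78^2-11.48^2)/1000=-0.06673 kPa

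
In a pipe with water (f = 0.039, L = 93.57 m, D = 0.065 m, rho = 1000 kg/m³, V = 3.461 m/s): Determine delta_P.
Formula: \Delta P = f \frac{L}{D} \frac{\rho V^2}{2}
delta_P = 0.039·(93.57/0.065)·0.5·1000·3.461²/1000 = 336.2 kPa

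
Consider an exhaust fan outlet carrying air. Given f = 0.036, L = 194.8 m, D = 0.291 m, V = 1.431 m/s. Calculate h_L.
Formula: h_L = f \frac{L}{D} \frac{V^2}{2g}
h_L = 0.036·(194.8/0.291)·1.431²/(2·9.81) = 2.515 m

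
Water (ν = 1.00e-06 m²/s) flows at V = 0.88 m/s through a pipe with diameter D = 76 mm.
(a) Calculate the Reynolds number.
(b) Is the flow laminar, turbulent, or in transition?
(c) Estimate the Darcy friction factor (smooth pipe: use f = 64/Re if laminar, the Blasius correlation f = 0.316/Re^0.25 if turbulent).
(a) Re = V·D/ν = 0.88·0.076/1.00e-06 = 66880
(b) Flow regime: turbulent (Re > 4000)
(c) Friction factor: f = 0.316/Re^0.25 = 0.316/66880^0.25 = 0.01965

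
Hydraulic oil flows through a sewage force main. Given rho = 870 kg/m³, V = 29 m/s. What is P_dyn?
Formula: P_{dyn} = \frac{1}{2} \rho V^2
P_dyn = 0.5·870·29²/1000 = 365.8 kPa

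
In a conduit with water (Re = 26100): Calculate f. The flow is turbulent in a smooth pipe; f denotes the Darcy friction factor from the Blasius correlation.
Formula: f = \frac{0.316}{Re^{0.25}}
f = 0.316/26100^0.25 = 0.02486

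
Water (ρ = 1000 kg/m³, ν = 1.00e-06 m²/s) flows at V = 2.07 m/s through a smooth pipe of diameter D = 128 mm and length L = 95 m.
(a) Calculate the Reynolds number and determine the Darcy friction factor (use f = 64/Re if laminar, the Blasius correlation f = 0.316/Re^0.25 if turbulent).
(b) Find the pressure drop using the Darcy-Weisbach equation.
(a) Re = V·D/ν = 2.07·0.128/1.00e-06 = 264960 → turbulent (Re > 4000); f = 0.316/Re^0.25 = 0.316/264960^0.25 = 0.013928 (Blasius is strictly valid for Re ≲ 1e5; used here as the smooth-pipe estimate the problem specifies)
(b) Darcy-Weisbach: ΔP = f·(L/D)·½ρV²/1000 = 0.013928·(95/0.128)·½·1000·2.07²/1000 = 22.15 kPa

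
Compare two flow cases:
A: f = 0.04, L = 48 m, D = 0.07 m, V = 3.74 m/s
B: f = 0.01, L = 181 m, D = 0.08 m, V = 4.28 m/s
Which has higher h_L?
h_L(A) = 19.55 m, h_L(B) = 21.12 m. Answer: B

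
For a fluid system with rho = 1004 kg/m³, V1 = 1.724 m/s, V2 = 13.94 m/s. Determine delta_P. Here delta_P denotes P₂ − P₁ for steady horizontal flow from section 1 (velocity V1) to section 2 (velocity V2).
Formula: \Delta P = \frac{1}{2} \rho (V_1^2 - V_2^2)
delta_P = 0.5·1004·(1.724² − 13.94²)/1000 = -96.06 kPa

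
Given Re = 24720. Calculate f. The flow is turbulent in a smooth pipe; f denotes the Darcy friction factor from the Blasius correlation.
Formula: f = \frac{0.316}{Re^{0.25}}
f = 0.316/24720^0.25 = 0.0252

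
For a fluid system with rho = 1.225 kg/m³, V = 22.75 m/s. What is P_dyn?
Formula: P_{dyn} = \frac{1}{2} \rho V^2
P_dyn = 0.5·1.225·22.75²/1000 = 0.317 kPa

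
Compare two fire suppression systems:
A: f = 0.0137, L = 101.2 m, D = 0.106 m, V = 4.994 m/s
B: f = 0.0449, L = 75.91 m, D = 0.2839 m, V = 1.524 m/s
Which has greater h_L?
h_L(A) = 16.63 m, h_L(B) = 1.421 m. Answer: A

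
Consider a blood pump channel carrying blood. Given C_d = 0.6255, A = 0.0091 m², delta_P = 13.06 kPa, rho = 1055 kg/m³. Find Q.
Formula: Q = C_d A \sqrt{\frac{2 \Delta P}{\rho}}
Q = 0.6255·0.0091·√(2·(13.06·1000)/1055)·1000 = 28.32 L/s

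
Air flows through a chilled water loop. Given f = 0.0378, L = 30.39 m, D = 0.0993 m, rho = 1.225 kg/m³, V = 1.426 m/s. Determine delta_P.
Formula: \Delta P = f \frac{L}{D} \frac{\rho V^2}{2}
delta_P = 0.0378·(30.39/0.0993)·0.5·1.225·1.426²/1000 = 0.01441 kPa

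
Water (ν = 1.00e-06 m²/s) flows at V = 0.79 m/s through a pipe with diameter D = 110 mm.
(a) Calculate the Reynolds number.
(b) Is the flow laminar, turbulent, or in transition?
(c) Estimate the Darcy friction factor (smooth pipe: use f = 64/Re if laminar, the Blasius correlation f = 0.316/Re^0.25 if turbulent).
(a) Re = V·D/ν = 0.79·0.11/1.00e-06 = 86900
(b) Flow regime: turbulent (Re > 4000)
(c) Friction factor: f = 0.316/Re^0.25 = 0.316/86900^0.25 = 0.0184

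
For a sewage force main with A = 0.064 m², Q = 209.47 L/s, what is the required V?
Formula: Q = A V
Substituting knowns: 209.47 = 0.064·V·1000
Solving for V: V = (209.47/1000)/0.064 = 3.273 m/s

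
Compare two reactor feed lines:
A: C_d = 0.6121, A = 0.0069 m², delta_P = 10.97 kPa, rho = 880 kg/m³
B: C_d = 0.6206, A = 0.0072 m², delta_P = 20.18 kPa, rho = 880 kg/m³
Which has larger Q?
Q(A) = 21.09 L/s, Q(B) = 30.26 L/s. Answer: B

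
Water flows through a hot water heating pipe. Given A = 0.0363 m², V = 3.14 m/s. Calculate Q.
Formula: Q = A V
Q = 0.0363·3.14·1000 = 114 L/s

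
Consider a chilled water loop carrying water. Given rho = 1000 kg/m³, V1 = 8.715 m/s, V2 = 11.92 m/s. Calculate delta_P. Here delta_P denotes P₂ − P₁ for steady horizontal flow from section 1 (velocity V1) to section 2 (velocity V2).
Formula: \Delta P = \frac{1}{2} \rho (V_1^2 - V_2^2)
delta_P = 0.5·1000·(8.715² − 11.92²)/1000 = -33.07 kPa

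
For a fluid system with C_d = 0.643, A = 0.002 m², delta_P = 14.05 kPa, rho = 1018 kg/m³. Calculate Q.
Formula: Q = C_d A \sqrt{\frac{2 \Delta P}{\rho}}
Q = 0.643·0.002·√(2·(14.05·1000)/1018)·1000 = 6.756 L/s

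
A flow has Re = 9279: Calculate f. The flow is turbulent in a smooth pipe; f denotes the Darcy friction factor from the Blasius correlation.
Formula: f = \frac{0.316}{Re^{0.25}}
f = 0.316/9279^0.25 = 0.0322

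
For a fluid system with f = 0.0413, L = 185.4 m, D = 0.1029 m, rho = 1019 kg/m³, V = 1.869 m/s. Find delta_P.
Formula: \Delta P = f \frac{L}{D} \frac{\rho V^2}{2}
delta_P = 0.0413·(185.4/0.1029)·0.5·1019·1.869²/1000 = 132.4 kPa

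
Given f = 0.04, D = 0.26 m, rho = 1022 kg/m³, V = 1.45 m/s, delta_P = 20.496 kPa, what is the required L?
Formula: \Delta P = f \frac{L}{D} \frac{\rho V^2}{2}
Substituting knowns: 20.496 = 0.04·(L/0.26)·0.5·1022·1.45²/1000
Solving for L: L = (20.496·1000)·0.26/(0.04·0.5·1022·1.45²) = 124 m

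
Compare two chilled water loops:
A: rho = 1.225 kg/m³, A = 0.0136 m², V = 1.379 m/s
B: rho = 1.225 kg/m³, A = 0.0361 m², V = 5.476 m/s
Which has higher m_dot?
m_dot(A) = 0.02297 kg/s, m_dot(B) = 0.2422 kg/s. Answer: B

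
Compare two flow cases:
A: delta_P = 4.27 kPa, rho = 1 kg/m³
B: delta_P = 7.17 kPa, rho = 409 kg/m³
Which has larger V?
V(A) = 92.41 m/s, V(B) = 5.921 m/s. Answer: A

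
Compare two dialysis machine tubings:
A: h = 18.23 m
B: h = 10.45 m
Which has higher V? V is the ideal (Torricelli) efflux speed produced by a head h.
V(A) = 18.91 m/s, V(B) = 14.32 m/s. Answer: A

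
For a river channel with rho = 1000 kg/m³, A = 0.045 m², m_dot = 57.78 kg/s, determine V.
Formula: \dot{m} = \rho A V
Substituting knowns: 57.78 = 1000·0.045·V
Solving for V: V = 57.78/(1000·0.045) = 1.284 m/s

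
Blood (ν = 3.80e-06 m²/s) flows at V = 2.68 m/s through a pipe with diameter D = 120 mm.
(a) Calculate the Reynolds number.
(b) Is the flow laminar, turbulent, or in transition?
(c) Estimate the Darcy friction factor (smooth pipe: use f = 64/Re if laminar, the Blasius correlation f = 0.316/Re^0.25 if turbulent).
(a) Re = V·D/ν = 2.68·0.12/3.80e-06 = 84632
(b) Flow regime: turbulent (Re > 4000)
(c) Friction factor: f = 0.316/Re^0.25 = 0.316/84632^0.25 = 0.01853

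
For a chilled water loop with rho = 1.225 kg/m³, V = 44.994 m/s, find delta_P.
Formula: V = \sqrt{\frac{2 \Delta P}{\rho}}
Substituting knowns: 44.994 = √(2·(delta_P·1000)/1.225)
Solving for delta_P: delta_P = 44.994²·1.225/2/1000 = 1.24 kPa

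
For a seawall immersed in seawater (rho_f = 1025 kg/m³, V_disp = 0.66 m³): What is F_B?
Formula: F_B = \rho_f g V_{disp}
F_B = 1025·9.81·0.66 = 6636 N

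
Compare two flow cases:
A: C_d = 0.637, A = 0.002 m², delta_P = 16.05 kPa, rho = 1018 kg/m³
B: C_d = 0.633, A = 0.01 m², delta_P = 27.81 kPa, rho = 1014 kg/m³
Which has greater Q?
Q(A) = 7.154 L/s, Q(B) = 46.88 L/s. Answer: B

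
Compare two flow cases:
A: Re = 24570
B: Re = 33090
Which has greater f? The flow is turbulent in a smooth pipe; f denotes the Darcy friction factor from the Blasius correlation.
f(A) = 0.02524, f(B) = 0.02343. Answer: A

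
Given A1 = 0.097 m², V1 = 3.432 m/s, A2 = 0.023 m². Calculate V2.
Formula: V_2 = \frac{A_1 V_1}{A_2}
V2 = 0.097·3.432/0.023 = 14.47 m/s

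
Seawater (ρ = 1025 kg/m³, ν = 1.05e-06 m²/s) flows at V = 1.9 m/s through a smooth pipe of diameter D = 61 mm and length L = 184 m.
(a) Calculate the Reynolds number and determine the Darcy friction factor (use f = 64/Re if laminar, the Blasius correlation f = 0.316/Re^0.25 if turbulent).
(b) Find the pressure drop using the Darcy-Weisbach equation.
(a) Re = V·D/ν = 1.9·0.061/1.05e-06 = 110380 → turbulent (Re > 4000); f = 0.316/Re^0.25 = 0.316/110380^0.25 = 0.017337 (Blasius is strictly valid for Re ≲ 1e5; used here as the smooth-pipe estimate the problem specifies)
(b) Darcy-Weisbach: ΔP = f·(L/D)·½ρV²/1000 = 0.017337·(184/0.061)·½·1025·1.9²/1000 = 96.75 kPa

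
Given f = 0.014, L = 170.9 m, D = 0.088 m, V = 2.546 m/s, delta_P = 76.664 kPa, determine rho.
Formula: \Delta P = f \frac{L}{D} \frac{\rho V^2}{2}
Substituting knowns: 76.664 = 0.014·(170.9/0.088)·0.5·rho·2.546²/1000
Solving for rho: rho = (76.664·1000)/(0.014·(170.9/0.088)·0.5·2.546²) = 870 kg/m³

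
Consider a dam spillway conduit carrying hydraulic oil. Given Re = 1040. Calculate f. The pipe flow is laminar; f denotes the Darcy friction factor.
Formula: f = \frac{64}{Re}
f = 64/1040 = 0.06154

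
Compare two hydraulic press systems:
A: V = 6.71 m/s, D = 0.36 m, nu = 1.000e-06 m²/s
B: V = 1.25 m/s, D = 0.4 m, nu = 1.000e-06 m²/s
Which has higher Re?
Re(A) = 2.416e+06, Re(B) = 500000. Answer: A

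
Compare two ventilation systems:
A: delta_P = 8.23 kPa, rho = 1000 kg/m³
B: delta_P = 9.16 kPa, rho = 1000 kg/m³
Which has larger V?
V(A) = 4.057 m/s, V(B) = 4.28 m/s. Answer: B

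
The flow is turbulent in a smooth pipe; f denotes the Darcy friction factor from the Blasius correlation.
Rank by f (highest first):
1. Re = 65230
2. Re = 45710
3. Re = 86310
Case 1: f = 0.01977
Case 2: f = 0.02161
Case 3: f = 0.01844
Ranking (highest first): 2, 1, 3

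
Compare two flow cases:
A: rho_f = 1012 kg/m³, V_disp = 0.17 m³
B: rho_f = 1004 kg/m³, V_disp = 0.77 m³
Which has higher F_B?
F_B(A) = 1688 N, F_B(B) = 7584 N. Answer: B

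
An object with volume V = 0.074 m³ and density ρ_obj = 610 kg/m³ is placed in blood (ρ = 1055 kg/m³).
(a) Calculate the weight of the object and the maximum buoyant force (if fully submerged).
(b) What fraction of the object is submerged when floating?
(a) W=rho_obj*g*V=610*9.81*0.074=442.8 N; F_B(max)=rho*g*V=1055*9.81*0.074=765.9 N
(b) Floating fraction=rho_obj/rho=610/1055=0.578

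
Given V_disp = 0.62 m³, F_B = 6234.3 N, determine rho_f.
Formula: F_B = \rho_f g V_{disp}
Substituting knowns: 6234.3 = rho_f·9.81·0.62
Solving for rho_f: rho_f = 6234.3/(9.81·0.62) = 1025 kg/m³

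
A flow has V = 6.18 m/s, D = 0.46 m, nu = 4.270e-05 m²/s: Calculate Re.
Formula: Re = \frac{V D}{\nu}
Re = 6.18·0.46/4.270e-05 = 66576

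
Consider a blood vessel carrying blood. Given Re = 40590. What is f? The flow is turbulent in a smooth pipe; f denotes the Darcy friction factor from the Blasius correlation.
Formula: f = \frac{0.316}{Re^{0.25}}
f = 0.316/40590^0.25 = 0.02226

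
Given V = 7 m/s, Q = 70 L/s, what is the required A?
Formula: Q = A V
Substituting knowns: 70 = A·7·1000
Solving for A: A = (70/1000)/7 = 0.01 m²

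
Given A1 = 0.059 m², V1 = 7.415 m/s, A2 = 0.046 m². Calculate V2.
Formula: V_2 = \frac{A_1 V_1}{A_2}
V2 = 0.059·7.415/0.046 = 9.511 m/s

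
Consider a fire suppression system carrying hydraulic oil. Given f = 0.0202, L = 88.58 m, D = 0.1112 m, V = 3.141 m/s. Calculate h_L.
Formula: h_L = f \frac{L}{D} \frac{V^2}{2g}
h_L = 0.0202·(88.58/0.1112)·3.141²/(2·9.81) = 8.091 m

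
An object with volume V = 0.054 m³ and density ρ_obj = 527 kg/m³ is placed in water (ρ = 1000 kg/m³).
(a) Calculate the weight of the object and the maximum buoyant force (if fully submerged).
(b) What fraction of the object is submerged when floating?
(a) W=rho_obj*g*V=527*9.81*0.054=279.2 N; F_B(max)=rho*g*V=1000*9.81*0.054=529.7 N
(b) Floating fraction=rho_obj/rho=527/1000=0.527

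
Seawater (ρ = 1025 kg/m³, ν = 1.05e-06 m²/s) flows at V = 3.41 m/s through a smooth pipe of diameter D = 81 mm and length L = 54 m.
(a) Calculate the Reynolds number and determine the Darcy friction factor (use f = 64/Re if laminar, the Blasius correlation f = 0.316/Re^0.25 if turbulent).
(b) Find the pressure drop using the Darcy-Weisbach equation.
(a) Re = V·D/ν = 3.41·0.081/1.05e-06 = 263060 → turbulent (Re > 4000); f = 0.316/Re^0.25 = 0.316/263060^0.25 = 0.013953 (Blasius is strictly valid for Re ≲ 1e5; used here as the smooth-pipe estimate the problem specifies)
(b) Darcy-Weisbach: ΔP = f·(L/D)·½ρV²/1000 = 0.013953·(54/0.081)·½·1025·3.41²/1000 = 55.43 kPa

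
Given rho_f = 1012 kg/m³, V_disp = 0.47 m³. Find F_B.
Formula: F_B = \rho_f g V_{disp}
F_B = 1012·9.81·0.47 = 4666 N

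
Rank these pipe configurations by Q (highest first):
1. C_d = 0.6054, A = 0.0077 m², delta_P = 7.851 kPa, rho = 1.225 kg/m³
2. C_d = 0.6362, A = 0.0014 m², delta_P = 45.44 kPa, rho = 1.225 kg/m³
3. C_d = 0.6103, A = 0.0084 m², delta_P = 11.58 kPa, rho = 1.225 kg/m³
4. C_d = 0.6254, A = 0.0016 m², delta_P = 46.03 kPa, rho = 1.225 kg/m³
Case 1: Q = 527.8 L/s
Case 2: Q = 242.6 L/s
Case 3: Q = 704.9 L/s
Case 4: Q = 274.3 L/s
Ranking (highest first): 3, 1, 4, 2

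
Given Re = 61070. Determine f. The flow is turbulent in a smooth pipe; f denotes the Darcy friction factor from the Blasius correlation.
Formula: f = \frac{0.316}{Re^{0.25}}
f = 0.316/61070^0.25 = 0.0201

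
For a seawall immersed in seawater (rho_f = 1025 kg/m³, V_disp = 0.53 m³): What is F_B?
Formula: F_B = \rho_f g V_{disp}
F_B = 1025·9.81·0.53 = 5329 N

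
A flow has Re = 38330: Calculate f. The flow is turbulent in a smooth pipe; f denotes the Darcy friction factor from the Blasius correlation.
Formula: f = \frac{0.316}{Re^{0.25}}
f = 0.316/38330^0.25 = 0.02258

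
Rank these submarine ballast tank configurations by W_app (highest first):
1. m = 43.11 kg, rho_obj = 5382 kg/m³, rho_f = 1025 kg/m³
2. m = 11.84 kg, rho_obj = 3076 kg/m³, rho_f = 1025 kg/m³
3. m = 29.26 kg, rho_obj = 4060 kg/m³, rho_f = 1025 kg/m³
Case 1: W_app = 342.4 N
Case 2: W_app = 77.45 N
Case 3: W_app = 214.6 N
Ranking (highest first): 1, 3, 2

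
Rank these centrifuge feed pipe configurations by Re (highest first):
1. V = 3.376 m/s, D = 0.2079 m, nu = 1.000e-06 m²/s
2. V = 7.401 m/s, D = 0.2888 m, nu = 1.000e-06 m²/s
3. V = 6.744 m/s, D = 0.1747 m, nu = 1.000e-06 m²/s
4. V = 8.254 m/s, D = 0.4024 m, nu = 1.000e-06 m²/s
Case 1: Re = 701870
Case 2: Re = 2.137e+06
Case 3: Re = 1.178e+06
Case 4: Re = 3.321e+06
Ranking (highest first): 4, 2, 3, 1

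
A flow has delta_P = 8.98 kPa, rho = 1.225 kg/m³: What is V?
Formula: V = \sqrt{\frac{2 \Delta P}{\rho}}
V = √(2·(8.98·1000)/1.225) = 121.1 m/s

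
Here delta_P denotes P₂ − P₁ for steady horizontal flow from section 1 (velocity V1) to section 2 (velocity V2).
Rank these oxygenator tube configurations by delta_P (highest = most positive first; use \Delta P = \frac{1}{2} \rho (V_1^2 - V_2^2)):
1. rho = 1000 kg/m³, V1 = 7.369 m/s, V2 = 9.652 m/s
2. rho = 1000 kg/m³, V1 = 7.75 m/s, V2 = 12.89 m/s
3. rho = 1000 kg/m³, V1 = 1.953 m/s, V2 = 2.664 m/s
Case 1: delta_P = -19.43 kPa
Case 2: delta_P = -53.04 kPa
Case 3: delta_P = -1.641 kPa
Ranking (highest first): 3, 1, 2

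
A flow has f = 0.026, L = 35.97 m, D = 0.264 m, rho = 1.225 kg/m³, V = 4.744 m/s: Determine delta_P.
Formula: \Delta P = f \frac{L}{D} \frac{\rho V^2}{2}
delta_P = 0.026·(35.97/0.264)·0.5·1.225·4.744²/1000 = 0.04883 kPa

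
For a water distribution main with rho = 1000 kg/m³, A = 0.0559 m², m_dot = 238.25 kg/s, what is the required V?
Formula: \dot{m} = \rho A V
Substituting knowns: 238.25 = 1000·0.0559·V
Solving for V: V = 238.25/(1000·0.0559) = 4.262 m/s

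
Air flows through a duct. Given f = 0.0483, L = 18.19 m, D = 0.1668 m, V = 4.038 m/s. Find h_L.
Formula: h_L = f \frac{L}{D} \frac{V^2}{2g}
h_L = 0.0483·(18.19/0.1668)·4.038²/(2·9.81) = 4.377 m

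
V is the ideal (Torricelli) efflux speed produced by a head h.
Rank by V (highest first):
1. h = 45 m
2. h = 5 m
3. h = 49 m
Case 1: V = 29.71 m/s
Case 2: V = 9.905 m/s
Case 3: V = 31.01 m/s
Ranking (highest first): 3, 1, 2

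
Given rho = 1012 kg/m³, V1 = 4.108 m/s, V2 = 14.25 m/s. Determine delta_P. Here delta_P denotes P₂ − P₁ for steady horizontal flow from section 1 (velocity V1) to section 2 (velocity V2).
Formula: \Delta P = \frac{1}{2} \rho (V_1^2 - V_2^2)
delta_P = 0.5·1012·(4.108² − 14.25²)/1000 = -94.21 kPa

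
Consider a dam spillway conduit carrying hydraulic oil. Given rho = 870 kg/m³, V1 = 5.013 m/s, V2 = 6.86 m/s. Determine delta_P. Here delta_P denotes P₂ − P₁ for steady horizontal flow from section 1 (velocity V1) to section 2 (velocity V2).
Formula: \Delta P = \frac{1}{2} \rho (V_1^2 - V_2^2)
delta_P = 0.5·870·(5.013² − 6.86²)/1000 = -9.539 kPa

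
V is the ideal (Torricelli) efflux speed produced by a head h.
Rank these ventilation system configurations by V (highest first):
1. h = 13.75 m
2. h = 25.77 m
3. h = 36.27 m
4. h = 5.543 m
Case 1: V = 16.42 m/s
Case 2: V = 22.49 m/s
Case 3: V = 26.68 m/s
Case 4: V = 10.43 m/s
Ranking (highest first): 3, 2, 1, 4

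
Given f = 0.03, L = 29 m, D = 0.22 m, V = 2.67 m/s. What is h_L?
Formula: h_L = f \frac{L}{D} \frac{V^2}{2g}
h_L = 0.03·(29/0.22)·2.67²/(2·9.81) = 1.437 m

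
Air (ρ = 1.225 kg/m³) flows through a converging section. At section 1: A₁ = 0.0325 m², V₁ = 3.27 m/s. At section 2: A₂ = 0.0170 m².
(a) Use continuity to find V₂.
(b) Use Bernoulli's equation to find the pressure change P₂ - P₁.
(a) Continuity: A₁V₁=A₂V₂ -> V₂=A₁V₁/A₂=0.0325*3.27/0.0170=6.25 m/s
(b) Bernoulli: P₂-P₁=0.5*rho*(V₁^2-V₂^2)/1000=0.5*1.225*(3.27^2-6.25^2)/1000=-0.01738 kPa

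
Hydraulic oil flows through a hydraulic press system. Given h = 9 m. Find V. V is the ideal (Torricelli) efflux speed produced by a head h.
Formula: V = \sqrt{2 g h}
V = √(2·9.81·9) = 13.29 m/s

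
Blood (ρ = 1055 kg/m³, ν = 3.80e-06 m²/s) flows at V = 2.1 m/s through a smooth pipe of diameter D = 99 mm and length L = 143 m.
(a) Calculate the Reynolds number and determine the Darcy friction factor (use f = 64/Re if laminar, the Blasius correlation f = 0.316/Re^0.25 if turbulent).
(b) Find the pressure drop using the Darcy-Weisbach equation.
(a) Re = V·D/ν = 2.1·0.099/3.80e-06 = 54711 → turbulent (Re > 4000); f = 0.316/Re^0.25 = 0.316/54711^0.25 = 0.020662
(b) Darcy-Weisbach: ΔP = f·(L/D)·½ρV²/1000 = 0.020662·(143/0.099)·½·1055·2.1²/1000 = 69.43 kPa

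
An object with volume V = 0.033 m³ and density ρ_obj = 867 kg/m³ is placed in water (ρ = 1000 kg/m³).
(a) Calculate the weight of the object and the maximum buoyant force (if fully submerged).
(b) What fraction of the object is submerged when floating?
(a) W=rho_obj*g*V=867*9.81*0.033=280.7 N; F_B(max)=rho*g*V=1000*9.81*0.033=323.7 N
(b) Floating fraction=rho_obj/rho=867/1000=0.867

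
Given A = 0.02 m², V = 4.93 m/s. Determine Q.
Formula: Q = A V
Q = 0.02·4.93·1000 = 98.6 L/s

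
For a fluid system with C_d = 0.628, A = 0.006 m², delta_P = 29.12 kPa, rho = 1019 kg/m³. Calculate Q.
Formula: Q = C_d A \sqrt{\frac{2 \Delta P}{\rho}}
Q = 0.628·0.006·√(2·(29.12·1000)/1019)·1000 = 28.49 L/s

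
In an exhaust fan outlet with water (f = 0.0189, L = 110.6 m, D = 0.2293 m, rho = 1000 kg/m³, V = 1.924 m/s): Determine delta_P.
Formula: \Delta P = f \frac{L}{D} \frac{\rho V^2}{2}
delta_P = 0.0189·(110.6/0.2293)·0.5·1000·1.924²/1000 = 16.87 kPa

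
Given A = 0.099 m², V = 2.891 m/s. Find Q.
Formula: Q = A V
Q = 0.099·2.891·1000 = 286.2 L/s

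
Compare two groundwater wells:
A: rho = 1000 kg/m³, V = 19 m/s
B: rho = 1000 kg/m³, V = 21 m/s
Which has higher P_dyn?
P_dyn(A) = 180.5 kPa, P_dyn(B) = 220.5 kPa. Answer: B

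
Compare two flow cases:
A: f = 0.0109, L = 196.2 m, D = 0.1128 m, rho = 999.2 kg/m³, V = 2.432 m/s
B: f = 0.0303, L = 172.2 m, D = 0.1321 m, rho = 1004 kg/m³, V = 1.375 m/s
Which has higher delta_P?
delta_P(A) = 56.02 kPa, delta_P(B) = 37.49 kPa. Answer: A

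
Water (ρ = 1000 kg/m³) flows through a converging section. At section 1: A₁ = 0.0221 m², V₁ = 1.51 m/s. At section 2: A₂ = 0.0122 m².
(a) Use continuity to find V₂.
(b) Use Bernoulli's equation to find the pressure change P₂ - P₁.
(a) Continuity: A₁V₁=A₂V₂ -> V₂=A₁V₁/A₂=0.0221*1.51/0.0122=2.74 m/s
(b) Bernoulli: P₂-P₁=0.5*rho*(V₁^2-V₂^2)/1000=0.5*1000*(1.51^2-2.74^2)/1000=-2.614 kPa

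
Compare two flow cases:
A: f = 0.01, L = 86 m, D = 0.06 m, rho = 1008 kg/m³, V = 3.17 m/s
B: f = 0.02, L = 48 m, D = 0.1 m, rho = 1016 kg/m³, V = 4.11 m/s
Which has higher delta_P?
delta_P(A) = 72.59 kPa, delta_P(B) = 82.38 kPa. Answer: B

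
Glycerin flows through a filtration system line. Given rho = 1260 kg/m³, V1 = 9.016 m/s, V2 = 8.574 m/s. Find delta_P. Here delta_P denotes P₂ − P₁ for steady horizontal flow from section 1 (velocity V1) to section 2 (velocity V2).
Formula: \Delta P = \frac{1}{2} \rho (V_1^2 - V_2^2)
delta_P = 0.5·1260·(9.016² − 8.574²)/1000 = 4.898 kPa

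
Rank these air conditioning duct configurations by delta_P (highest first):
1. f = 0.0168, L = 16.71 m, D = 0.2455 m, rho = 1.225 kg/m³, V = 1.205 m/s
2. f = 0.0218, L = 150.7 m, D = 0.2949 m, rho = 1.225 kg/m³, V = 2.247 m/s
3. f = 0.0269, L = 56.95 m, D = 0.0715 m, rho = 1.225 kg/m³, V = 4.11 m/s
Case 1: delta_P = 0.001017 kPa
Case 2: delta_P = 0.03445 kPa
Case 3: delta_P = 0.2217 kPa
Ranking (highest first): 3, 2, 1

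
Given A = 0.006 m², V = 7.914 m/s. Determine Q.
Formula: Q = A V
Q = 0.006·7.914·1000 = 47.48 L/s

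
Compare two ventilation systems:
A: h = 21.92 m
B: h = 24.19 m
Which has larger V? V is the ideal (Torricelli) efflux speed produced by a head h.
V(A) = 20.74 m/s, V(B) = 21.79 m/s. Answer: B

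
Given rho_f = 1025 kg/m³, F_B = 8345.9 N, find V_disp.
Formula: F_B = \rho_f g V_{disp}
Substituting knowns: 8345.9 = 1025·9.81·V_disp
Solving for V_disp: V_disp = 8345.9/(1025·9.81) = 0.83 m³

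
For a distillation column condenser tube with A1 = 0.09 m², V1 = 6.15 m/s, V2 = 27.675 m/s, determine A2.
Formula: V_2 = \frac{A_1 V_1}{A_2}
Substituting knowns: 27.675 = 0.09·6.15/A2
Solving for A2: A2 = 0.09·6.15/27.675 = 0.02 m²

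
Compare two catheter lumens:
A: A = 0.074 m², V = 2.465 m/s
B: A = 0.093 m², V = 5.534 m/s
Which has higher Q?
Q(A) = 182.4 L/s, Q(B) = 514.7 L/s. Answer: B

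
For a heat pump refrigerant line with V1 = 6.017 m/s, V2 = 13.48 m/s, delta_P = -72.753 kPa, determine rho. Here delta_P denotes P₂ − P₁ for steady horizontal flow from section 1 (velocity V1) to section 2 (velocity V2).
Formula: \Delta P = \frac{1}{2} \rho (V_1^2 - V_2^2)
Substituting knowns: -72.753 = 0.5·rho·(6.017² − 13.48²)/1000
Solving for rho: rho = 2·(-72.753·1000)/(6.017² − 13.48²) = 1000 kg/m³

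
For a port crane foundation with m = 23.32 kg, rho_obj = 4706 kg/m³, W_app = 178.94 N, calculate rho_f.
Formula: W_{app} = mg\left(1 - \frac{\rho_f}{\rho_{obj}}\right)
Substituting knowns: 178.94 = 23.32·9.81·(1 − rho_f/4706)
Solving for rho_f: rho_f = 4706·(1 − 178.94/(23.32·9.81)) = 1025 kg/m³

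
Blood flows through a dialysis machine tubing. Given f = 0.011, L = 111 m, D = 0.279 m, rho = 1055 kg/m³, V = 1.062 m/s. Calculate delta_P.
Formula: \Delta P = f \frac{L}{D} \frac{\rho V^2}{2}
delta_P = 0.011·(111/0.279)·0.5·1055·1.062²/1000 = 2.604 kPa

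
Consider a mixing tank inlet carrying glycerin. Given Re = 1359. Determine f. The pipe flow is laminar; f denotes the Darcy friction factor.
Formula: f = \frac{64}{Re}
f = 64/1359 = 0.04709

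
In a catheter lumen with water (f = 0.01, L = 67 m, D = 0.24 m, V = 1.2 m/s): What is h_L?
Formula: h_L = f \frac{L}{D} \frac{V^2}{2g}
h_L = 0.01·(67/0.24)·1.2²/(2·9.81) = 0.2049 m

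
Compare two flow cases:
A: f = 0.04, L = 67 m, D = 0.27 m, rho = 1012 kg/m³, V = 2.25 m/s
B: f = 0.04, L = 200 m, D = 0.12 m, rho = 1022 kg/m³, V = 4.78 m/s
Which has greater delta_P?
delta_P(A) = 25.43 kPa, delta_P(B) = 778.4 kPa. Answer: B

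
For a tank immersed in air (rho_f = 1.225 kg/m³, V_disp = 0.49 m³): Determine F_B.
Formula: F_B = \rho_f g V_{disp}
F_B = 1.225·9.81·0.49 = 5.888 N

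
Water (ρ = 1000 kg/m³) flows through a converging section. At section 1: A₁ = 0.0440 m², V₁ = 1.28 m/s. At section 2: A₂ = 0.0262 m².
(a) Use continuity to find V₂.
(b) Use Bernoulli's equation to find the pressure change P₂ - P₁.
(a) Continuity: A₁V₁=A₂V₂ -> V₂=A₁V₁/A₂=0.0440*1.28/0.0262=2.15 m/s
(b) Bernoulli: P₂-P₁=0.5*rho*(V₁^2-V₂^2)/1000=0.5*1000*(1.28^2-2.15^2)/1000=-1.492 kPa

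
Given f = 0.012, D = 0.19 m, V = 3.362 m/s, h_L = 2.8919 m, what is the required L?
Formula: h_L = f \frac{L}{D} \frac{V^2}{2g}
Substituting knowns: 2.8919 = 0.012·(L/0.19)·3.362²/(2·9.81)
Solving for L: L = 2.8919·2·9.81·0.19/(0.012·3.362²) = 79.48 m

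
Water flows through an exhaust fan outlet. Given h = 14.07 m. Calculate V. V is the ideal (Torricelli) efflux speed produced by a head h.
Formula: V = \sqrt{2 g h}
V = √(2·9.81·14.07) = 16.61 m/s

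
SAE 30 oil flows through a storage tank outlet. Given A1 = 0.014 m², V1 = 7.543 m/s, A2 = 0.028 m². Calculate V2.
Formula: V_2 = \frac{A_1 V_1}{A_2}
V2 = 0.014·7.543/0.028 = 3.772 m/s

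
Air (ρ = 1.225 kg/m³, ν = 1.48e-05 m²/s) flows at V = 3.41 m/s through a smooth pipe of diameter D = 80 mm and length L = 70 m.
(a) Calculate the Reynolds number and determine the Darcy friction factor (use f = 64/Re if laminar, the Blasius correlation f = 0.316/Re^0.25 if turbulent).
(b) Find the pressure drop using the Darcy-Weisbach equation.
(a) Re = V·D/ν = 3.41·0.08/1.48e-05 = 18432 → turbulent (Re > 4000); f = 0.316/Re^0.25 = 0.316/18432^0.25 = 0.02712
(b) Darcy-Weisbach: ΔP = f·(L/D)·½ρV²/1000 = 0.02712·(70/0.080)·½·1.225·3.41²/1000 = 0.169 kPa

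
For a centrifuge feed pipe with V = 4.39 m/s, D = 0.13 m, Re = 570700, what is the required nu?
Formula: Re = \frac{V D}{\nu}
Substituting knowns: 570700 = 4.39·0.13/nu
Solving for nu: nu = 4.39·0.13/570700 = 1.000e-06 m²/s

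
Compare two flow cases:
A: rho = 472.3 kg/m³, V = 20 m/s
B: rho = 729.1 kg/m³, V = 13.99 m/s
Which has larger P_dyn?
P_dyn(A) = 94.46 kPa, P_dyn(B) = 71.35 kPa. Answer: A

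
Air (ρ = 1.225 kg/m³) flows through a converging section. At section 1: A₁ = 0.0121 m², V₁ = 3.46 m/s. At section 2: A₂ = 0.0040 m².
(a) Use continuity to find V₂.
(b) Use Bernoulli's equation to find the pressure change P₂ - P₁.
(a) Continuity: A₁V₁=A₂V₂ -> V₂=A₁V₁/A₂=0.0121*3.46/0.0040=10.47 m/s
(b) Bernoulli: P₂-P₁=0.5*rho*(V₁^2-V₂^2)/1000=0.5*1.225*(3.46^2-10.47^2)/1000=-0.05981 kPa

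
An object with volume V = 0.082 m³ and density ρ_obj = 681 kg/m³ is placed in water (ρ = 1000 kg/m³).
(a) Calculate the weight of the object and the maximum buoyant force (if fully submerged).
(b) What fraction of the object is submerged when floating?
(a) W=rho_obj*g*V=681*9.81*0.082=547.8 N; F_B(max)=rho*g*V=1000*9.81*0.082=804.4 N
(b) Floating fraction=rho_obj/rho=681/1000=0.681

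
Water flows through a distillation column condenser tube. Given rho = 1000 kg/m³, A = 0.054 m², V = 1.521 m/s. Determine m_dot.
Formula: \dot{m} = \rho A V
m_dot = 1000·0.054·1.521 = 82.13 kg/s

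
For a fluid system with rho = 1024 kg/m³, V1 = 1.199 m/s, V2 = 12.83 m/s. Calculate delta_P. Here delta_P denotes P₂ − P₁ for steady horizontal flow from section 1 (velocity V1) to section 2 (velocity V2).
Formula: \Delta P = \frac{1}{2} \rho (V_1^2 - V_2^2)
delta_P = 0.5·1024·(1.199² − 12.83²)/1000 = -83.54 kPa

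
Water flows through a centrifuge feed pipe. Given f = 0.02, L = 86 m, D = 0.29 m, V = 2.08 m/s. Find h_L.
Formula: h_L = f \frac{L}{D} \frac{V^2}{2g}
h_L = 0.02·(86/0.29)·2.08²/(2·9.81) = 1.308 m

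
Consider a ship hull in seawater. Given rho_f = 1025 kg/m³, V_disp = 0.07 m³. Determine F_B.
Formula: F_B = \rho_f g V_{disp}
F_B = 1025·9.81·0.07 = 703.9 N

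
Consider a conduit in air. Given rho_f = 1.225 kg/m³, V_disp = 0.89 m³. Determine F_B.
Formula: F_B = \rho_f g V_{disp}
F_B = 1.225·9.81·0.89 = 10.7 N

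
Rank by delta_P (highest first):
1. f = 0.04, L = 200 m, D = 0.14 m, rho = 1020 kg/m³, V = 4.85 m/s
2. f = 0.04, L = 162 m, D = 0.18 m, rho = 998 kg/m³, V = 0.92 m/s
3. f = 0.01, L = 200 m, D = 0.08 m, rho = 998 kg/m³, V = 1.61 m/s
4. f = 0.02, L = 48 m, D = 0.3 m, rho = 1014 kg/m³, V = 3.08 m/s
Case 1: delta_P = 685.5 kPa
Case 2: delta_P = 15.2 kPa
Case 3: delta_P = 32.34 kPa
Case 4: delta_P = 15.39 kPa
Ranking (highest first): 1, 3, 4, 2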